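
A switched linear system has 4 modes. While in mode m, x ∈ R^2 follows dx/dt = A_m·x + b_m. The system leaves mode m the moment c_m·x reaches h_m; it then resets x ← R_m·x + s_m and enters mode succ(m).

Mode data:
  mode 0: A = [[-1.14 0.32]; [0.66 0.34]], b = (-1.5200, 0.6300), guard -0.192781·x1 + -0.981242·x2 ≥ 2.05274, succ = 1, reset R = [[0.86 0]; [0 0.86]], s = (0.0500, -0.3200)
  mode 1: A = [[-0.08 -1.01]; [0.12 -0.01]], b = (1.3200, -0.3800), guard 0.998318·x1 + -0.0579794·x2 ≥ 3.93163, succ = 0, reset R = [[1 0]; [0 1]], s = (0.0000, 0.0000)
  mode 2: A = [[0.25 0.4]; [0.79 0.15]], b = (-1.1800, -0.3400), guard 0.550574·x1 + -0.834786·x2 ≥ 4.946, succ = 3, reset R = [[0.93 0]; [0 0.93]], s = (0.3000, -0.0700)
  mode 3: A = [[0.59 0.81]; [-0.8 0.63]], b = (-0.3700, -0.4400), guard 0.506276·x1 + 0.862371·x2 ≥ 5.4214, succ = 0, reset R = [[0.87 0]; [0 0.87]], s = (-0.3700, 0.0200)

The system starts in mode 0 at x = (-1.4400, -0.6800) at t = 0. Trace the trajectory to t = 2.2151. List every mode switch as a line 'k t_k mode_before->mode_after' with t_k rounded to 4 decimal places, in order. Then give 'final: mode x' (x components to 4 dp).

1 1.4016 0->1
final: 1 1.3592 -2.1344

Mode 0: guard c·x = 2.0527 hit at Δt = 1.4016 (t = 1.4016), x⁻ = (-1.6473, -1.7683) → reset → x⁺ = (-1.3667, -1.8408), jump to mode 1
Mode 1: flow for 0.8135 to horizon, guard not reached → x = (1.3592, -2.1344)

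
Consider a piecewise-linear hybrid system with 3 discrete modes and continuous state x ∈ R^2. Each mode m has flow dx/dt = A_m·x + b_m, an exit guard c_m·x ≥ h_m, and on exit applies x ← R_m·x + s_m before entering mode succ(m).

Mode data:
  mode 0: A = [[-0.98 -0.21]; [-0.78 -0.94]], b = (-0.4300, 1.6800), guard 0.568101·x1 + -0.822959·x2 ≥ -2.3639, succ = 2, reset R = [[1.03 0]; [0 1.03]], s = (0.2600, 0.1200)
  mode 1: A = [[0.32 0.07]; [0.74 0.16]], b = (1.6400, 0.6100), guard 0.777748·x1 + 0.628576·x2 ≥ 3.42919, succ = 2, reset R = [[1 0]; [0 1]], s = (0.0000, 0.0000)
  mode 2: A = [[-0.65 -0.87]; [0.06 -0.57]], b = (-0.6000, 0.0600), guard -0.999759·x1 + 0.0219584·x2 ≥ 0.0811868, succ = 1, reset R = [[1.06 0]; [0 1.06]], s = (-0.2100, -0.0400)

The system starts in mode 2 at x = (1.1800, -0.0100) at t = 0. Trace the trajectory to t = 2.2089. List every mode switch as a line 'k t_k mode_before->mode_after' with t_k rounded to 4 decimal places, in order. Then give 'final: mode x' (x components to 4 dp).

1 1.3355 2->1
final: 1 1.2889 0.9187

Mode 2: guard c·x = 0.0812 hit at Δt = 1.3355 (t = 1.3355), x⁻ = (-0.0796, 0.0733) → reset → x⁺ = (-0.2944, 0.0377), jump to mode 1
Mode 1: flow for 0.8734 to horizon, guard not reached → x = (1.2889, 0.9187)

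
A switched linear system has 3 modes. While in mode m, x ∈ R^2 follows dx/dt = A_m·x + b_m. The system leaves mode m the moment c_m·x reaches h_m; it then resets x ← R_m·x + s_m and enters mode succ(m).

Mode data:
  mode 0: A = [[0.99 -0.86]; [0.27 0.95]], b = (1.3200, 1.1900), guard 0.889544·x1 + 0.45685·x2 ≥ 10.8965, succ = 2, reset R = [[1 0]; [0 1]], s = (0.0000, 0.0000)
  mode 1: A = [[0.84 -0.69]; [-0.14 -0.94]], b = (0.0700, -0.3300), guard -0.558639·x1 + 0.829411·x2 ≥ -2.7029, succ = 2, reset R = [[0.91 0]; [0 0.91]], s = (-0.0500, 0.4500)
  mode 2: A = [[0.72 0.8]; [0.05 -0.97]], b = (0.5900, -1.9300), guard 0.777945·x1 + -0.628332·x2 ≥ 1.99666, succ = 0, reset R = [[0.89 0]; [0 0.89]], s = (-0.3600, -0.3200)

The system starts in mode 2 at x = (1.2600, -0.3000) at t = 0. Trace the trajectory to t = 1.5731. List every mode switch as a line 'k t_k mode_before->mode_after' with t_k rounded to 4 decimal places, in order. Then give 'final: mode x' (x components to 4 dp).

1 0.4802 2->0
final: 0 7.3759 0.8958

Mode 2: guard c·x = 1.9967 hit at Δt = 0.4802 (t = 0.4802), x⁻ = (1.8405, -0.8990) → reset → x⁺ = (1.2781, -1.1201), jump to mode 0
Mode 0: flow for 1.0929 to horizon, guard not reached → x = (7.3759, 0.8958)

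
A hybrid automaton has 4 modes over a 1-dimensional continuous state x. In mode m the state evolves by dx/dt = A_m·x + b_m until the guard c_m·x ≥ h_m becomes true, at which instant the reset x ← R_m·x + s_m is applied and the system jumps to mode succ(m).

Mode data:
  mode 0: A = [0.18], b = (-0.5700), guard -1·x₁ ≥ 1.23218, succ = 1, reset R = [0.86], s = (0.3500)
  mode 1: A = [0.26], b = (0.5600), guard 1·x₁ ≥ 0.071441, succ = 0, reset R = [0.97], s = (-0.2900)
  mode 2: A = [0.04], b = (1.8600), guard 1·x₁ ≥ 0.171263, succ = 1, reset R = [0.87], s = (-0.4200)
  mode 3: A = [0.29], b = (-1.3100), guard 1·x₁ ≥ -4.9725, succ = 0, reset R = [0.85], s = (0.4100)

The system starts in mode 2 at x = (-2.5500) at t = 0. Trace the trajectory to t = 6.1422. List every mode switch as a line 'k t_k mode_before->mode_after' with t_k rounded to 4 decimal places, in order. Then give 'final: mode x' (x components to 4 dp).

1 1.5019 2->1
2 2.1446 1->0
3 3.5962 0->1
4 5.2591 1->0
final: 0 -0.8043

Mode 2: guard c·x = 0.1713 hit at Δt = 1.5019 (t = 1.5019), x⁻ = (0.1713) → reset → x⁺ = (-0.2710), jump to mode 1
Mode 1: guard c·x = 0.0714 hit at Δt = 0.6427 (t = 2.1446), x⁻ = (0.0714) → reset → x⁺ = (-0.2207), jump to mode 0
Mode 0: guard c·x = 1.2322 hit at Δt = 1.4516 (t = 3.5962), x⁻ = (-1.2322) → reset → x⁺ = (-0.7097), jump to mode 1
Mode 1: guard c·x = 0.0714 hit at Δt = 1.6629 (t = 5.2591), x⁻ = (0.0714) → reset → x⁺ = (-0.2207), jump to mode 0
Mode 0: flow for 0.8831 to horizon, guard not reached → x = (-0.8043)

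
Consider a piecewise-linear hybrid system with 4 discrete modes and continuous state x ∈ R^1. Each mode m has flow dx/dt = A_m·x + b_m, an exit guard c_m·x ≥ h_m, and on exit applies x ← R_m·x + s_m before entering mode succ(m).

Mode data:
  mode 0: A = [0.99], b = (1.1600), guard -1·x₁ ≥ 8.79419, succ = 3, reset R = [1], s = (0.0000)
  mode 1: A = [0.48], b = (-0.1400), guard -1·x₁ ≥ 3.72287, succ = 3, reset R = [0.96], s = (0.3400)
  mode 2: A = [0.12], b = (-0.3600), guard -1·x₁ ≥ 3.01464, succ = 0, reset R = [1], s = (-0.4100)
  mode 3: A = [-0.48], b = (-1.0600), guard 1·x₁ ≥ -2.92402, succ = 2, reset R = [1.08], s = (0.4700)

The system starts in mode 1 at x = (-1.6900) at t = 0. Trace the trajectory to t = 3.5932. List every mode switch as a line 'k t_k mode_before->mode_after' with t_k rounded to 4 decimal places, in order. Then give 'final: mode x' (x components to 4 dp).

Mode 1: guard c·x = 3.7229 hit at Δt = 1.4708 (t = 1.4708), x⁻ = (-3.7229) → reset → x⁺ = (-3.2340), jump to mode 3
Mode 3: guard c·x = -2.9240 hit at Δt = 0.7496 (t = 2.2204), x⁻ = (-2.9240) → reset → x⁺ = (-2.6879), jump to mode 2
Mode 2: guard c·x = 3.0146 hit at Δt = 0.4654 (t = 2.6858), x⁻ = (-3.0146) → reset → x⁺ = (-3.4246), jump to mode 0
Mode 0: flow for 0.9074 to horizon, guard not reached → x = (-6.7037)

1 1.4708 1->3
2 2.2204 3->2
3 2.6858 2->0
final: 0 -6.7037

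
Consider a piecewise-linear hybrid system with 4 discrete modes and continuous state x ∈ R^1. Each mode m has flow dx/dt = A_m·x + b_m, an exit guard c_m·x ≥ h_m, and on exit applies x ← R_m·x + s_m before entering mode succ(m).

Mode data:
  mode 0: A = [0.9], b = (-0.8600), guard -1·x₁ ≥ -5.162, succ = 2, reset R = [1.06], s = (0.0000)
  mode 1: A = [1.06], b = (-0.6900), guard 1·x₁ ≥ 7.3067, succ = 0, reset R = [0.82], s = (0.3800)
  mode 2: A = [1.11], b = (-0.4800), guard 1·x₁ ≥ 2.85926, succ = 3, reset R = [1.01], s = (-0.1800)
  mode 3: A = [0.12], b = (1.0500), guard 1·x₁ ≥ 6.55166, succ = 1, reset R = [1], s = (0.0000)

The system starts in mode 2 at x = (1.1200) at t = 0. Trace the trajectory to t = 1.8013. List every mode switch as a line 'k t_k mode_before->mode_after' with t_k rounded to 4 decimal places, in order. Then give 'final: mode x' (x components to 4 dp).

1 1.1362 2->3
final: 3 3.6598

Mode 2: guard c·x = 2.8593 hit at Δt = 1.1362 (t = 1.1362), x⁻ = (2.8593) → reset → x⁺ = (2.7079), jump to mode 3
Mode 3: flow for 0.6651 to horizon, guard not reached → x = (3.6598)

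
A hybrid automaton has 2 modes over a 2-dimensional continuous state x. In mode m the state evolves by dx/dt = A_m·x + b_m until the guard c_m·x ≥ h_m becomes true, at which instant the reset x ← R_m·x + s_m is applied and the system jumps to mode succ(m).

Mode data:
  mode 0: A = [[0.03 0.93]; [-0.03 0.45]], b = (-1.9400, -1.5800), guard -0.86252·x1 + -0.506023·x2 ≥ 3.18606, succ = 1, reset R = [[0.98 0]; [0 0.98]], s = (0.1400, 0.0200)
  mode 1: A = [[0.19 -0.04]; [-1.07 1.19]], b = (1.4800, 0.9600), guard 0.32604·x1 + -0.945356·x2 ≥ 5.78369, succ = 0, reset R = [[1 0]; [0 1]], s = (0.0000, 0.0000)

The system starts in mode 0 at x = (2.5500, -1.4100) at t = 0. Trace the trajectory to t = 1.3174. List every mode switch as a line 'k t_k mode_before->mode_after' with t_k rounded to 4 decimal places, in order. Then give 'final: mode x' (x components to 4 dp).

1 0.9098 0->1
final: 1 -0.6165 -5.1873

Mode 0: guard c·x = 3.1861 hit at Δt = 0.9098 (t = 0.9098), x⁻ = (-1.3882, -3.9301) → reset → x⁺ = (-1.2204, -3.8315), jump to mode 1
Mode 1: flow for 0.4076 to horizon, guard not reached → x = (-0.6165, -5.1873)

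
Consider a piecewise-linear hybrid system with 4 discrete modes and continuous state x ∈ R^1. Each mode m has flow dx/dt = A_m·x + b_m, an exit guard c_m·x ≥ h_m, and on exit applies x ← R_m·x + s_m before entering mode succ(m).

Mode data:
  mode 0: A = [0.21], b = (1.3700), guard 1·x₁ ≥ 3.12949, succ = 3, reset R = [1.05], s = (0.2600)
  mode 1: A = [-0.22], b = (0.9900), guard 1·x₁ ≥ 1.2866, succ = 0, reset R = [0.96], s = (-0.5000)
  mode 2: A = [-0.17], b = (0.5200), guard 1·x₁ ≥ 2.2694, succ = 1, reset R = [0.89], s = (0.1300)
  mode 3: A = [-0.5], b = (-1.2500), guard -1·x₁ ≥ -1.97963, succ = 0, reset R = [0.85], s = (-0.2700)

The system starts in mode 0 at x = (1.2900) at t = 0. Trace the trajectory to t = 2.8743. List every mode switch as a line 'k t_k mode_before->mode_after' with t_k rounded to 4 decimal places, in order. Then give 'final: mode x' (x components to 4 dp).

Mode 0: guard c·x = 3.1295 hit at Δt = 1.0067 (t = 1.0067), x⁻ = (3.1295) → reset → x⁺ = (3.5460), jump to mode 3
Mode 3: guard c·x = -1.9796 hit at Δt = 0.5997 (t = 1.6064), x⁻ = (1.9796) → reset → x⁺ = (1.4127), jump to mode 0
Mode 0: guard c·x = 3.1295 hit at Δt = 0.9325 (t = 2.5389), x⁻ = (3.1295) → reset → x⁺ = (3.5460), jump to mode 3
Mode 3: flow for 0.3354 to horizon, guard not reached → x = (2.6126)

1 1.0067 0->3
2 1.6064 3->0
3 2.5389 0->3
final: 3 2.6126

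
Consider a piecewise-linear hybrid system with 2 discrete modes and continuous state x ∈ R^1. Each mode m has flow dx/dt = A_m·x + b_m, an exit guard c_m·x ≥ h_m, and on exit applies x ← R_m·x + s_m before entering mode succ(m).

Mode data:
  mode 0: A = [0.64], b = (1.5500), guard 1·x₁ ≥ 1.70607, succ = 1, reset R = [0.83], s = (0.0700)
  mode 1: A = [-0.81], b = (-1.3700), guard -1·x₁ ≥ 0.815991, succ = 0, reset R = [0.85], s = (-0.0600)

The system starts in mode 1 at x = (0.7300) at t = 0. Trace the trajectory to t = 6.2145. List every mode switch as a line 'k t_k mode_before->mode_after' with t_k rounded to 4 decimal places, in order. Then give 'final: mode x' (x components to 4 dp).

Mode 1: guard c·x = 0.8160 hit at Δt = 1.2561 (t = 1.2561), x⁻ = (-0.8160) → reset → x⁺ = (-0.7536), jump to mode 0
Mode 0: guard c·x = 1.7061 hit at Δt = 1.4156 (t = 2.6717), x⁻ = (1.7061) → reset → x⁺ = (1.4860), jump to mode 1
Mode 1: guard c·x = 0.8160 hit at Δt = 1.5916 (t = 4.2633), x⁻ = (-0.8160) → reset → x⁺ = (-0.7536), jump to mode 0
Mode 0: guard c·x = 1.7061 hit at Δt = 1.4156 (t = 5.6789), x⁻ = (1.7061) → reset → x⁺ = (1.4860), jump to mode 1
Mode 1: flow for 0.5356 to horizon, guard not reached → x = (0.3676)

1 1.2561 1->0
2 2.6717 0->1
3 4.2633 1->0
4 5.6789 0->1
final: 1 0.3676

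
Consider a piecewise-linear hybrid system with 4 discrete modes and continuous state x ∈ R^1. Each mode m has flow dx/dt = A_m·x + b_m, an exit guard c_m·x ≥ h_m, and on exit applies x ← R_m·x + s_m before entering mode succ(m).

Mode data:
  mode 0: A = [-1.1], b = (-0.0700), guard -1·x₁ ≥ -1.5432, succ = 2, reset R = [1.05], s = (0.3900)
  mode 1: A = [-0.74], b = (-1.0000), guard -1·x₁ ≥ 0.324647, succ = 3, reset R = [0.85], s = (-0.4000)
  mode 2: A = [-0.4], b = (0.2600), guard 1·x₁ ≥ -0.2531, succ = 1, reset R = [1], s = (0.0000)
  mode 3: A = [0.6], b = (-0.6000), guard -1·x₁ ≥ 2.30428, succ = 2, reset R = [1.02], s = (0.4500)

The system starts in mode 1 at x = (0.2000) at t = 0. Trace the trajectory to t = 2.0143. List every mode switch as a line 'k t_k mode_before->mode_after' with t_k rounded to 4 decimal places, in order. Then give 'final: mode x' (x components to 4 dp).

1 0.5578 1->3
2 1.6892 3->2
final: 2 -1.5894

Mode 1: guard c·x = 0.3246 hit at Δt = 0.5578 (t = 0.5578), x⁻ = (-0.3246) → reset → x⁺ = (-0.6759), jump to mode 3
Mode 3: guard c·x = 2.3043 hit at Δt = 1.1314 (t = 1.6892), x⁻ = (-2.3043) → reset → x⁺ = (-1.9004), jump to mode 2
Mode 2: flow for 0.3251 to horizon, guard not reached → x = (-1.5894)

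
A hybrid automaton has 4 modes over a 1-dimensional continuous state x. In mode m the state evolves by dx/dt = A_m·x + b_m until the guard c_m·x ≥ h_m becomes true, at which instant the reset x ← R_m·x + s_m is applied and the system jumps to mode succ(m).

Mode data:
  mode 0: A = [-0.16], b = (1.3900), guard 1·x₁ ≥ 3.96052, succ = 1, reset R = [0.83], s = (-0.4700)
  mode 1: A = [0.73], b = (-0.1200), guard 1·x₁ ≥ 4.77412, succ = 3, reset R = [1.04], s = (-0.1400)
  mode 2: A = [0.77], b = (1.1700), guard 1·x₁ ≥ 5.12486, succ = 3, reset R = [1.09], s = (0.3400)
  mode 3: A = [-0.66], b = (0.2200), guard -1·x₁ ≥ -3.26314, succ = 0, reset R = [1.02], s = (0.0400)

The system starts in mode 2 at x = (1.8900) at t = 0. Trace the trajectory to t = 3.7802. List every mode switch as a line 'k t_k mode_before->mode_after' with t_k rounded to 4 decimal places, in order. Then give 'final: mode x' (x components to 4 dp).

Mode 2: guard c·x = 5.1249 hit at Δt = 0.8665 (t = 0.8665), x⁻ = (5.1249) → reset → x⁺ = (5.9261), jump to mode 3
Mode 3: guard c·x = -3.2631 hit at Δt = 0.9796 (t = 1.8461), x⁻ = (3.2631) → reset → x⁺ = (3.3684), jump to mode 0
Mode 0: guard c·x = 3.9605 hit at Δt = 0.7376 (t = 2.5837), x⁻ = (3.9605) → reset → x⁺ = (2.8172), jump to mode 1
Mode 1: guard c·x = 4.7741 hit at Δt = 0.7569 (t = 3.3406), x⁻ = (4.7741) → reset → x⁺ = (4.8251), jump to mode 3
Mode 3: flow for 0.4396 to horizon, guard not reached → x = (3.6939)

1 0.8665 2->3
2 1.8461 3->0
3 2.5837 0->1
4 3.3406 1->3
final: 3 3.6939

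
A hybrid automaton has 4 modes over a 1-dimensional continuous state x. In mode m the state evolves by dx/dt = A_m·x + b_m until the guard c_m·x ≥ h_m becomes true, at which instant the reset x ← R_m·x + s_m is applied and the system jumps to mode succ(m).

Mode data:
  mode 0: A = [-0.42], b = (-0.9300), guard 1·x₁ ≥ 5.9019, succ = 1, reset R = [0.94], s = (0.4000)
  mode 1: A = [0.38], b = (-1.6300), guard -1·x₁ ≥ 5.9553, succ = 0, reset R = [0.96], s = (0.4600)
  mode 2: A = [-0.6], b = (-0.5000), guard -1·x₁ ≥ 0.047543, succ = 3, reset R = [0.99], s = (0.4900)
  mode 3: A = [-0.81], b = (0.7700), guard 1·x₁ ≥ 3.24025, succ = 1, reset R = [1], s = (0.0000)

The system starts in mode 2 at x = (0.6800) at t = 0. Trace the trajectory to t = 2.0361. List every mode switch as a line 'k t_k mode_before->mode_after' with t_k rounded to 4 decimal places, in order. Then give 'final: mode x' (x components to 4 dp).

Mode 2: guard c·x = 0.0475 hit at Δt = 1.0923 (t = 1.0923), x⁻ = (-0.0475) → reset → x⁺ = (0.4429), jump to mode 3
Mode 3: flow for 0.9438 to horizon, guard not reached → x = (0.7143)

1 1.0923 2->3
final: 3 0.7143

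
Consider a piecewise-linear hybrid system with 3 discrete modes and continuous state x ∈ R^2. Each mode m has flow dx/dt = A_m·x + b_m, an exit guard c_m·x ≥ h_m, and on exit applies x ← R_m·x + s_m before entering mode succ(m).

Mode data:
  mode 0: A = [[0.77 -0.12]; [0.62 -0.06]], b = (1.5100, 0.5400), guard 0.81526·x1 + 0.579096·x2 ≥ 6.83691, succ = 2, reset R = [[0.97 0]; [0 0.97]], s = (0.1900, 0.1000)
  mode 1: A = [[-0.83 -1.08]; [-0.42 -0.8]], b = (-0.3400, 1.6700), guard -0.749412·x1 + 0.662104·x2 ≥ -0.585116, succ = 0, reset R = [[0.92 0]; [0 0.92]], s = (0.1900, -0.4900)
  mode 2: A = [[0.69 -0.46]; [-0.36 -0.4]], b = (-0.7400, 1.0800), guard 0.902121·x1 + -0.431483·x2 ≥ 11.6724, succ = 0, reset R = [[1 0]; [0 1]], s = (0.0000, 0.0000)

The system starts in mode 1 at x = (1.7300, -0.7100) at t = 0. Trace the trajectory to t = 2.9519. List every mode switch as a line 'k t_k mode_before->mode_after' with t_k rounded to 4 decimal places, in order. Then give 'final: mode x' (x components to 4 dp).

1 0.6738 1->0
2 2.0109 0->2
final: 2 9.7707 0.6987

Mode 1: guard c·x = -0.5851 hit at Δt = 0.6738 (t = 0.6738), x⁻ = (0.9302, 0.1692) → reset → x⁺ = (1.0458, -0.3344), jump to mode 0
Mode 0: guard c·x = 6.8369 hit at Δt = 1.3371 (t = 2.0109), x⁻ = (6.2527, 3.0036) → reset → x⁺ = (6.2551, 3.0135), jump to mode 2
Mode 2: flow for 0.9410 to horizon, guard not reached → x = (9.7707, 0.6987)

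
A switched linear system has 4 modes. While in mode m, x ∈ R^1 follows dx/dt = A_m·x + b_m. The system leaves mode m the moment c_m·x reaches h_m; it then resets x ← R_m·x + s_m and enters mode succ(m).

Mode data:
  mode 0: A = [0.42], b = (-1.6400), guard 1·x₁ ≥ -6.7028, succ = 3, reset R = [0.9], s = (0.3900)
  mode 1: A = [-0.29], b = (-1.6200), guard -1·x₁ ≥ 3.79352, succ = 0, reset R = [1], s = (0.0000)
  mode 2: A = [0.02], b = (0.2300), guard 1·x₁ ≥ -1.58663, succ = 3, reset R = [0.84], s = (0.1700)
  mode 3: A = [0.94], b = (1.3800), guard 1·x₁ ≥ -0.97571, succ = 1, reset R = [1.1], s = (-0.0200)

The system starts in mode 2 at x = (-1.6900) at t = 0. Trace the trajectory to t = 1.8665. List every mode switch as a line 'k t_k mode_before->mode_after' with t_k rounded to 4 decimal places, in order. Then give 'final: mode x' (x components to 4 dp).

Mode 2: guard c·x = -1.5866 hit at Δt = 0.5241 (t = 0.5241), x⁻ = (-1.5866) → reset → x⁺ = (-1.1628), jump to mode 3
Mode 3: guard c·x = -0.9757 hit at Δt = 0.5084 (t = 1.0325), x⁻ = (-0.9757) → reset → x⁺ = (-1.0933), jump to mode 1
Mode 1: flow for 0.8340 to horizon, guard not reached → x = (-2.0585)

1 0.5241 2->3
2 1.0325 3->1
final: 1 -2.0585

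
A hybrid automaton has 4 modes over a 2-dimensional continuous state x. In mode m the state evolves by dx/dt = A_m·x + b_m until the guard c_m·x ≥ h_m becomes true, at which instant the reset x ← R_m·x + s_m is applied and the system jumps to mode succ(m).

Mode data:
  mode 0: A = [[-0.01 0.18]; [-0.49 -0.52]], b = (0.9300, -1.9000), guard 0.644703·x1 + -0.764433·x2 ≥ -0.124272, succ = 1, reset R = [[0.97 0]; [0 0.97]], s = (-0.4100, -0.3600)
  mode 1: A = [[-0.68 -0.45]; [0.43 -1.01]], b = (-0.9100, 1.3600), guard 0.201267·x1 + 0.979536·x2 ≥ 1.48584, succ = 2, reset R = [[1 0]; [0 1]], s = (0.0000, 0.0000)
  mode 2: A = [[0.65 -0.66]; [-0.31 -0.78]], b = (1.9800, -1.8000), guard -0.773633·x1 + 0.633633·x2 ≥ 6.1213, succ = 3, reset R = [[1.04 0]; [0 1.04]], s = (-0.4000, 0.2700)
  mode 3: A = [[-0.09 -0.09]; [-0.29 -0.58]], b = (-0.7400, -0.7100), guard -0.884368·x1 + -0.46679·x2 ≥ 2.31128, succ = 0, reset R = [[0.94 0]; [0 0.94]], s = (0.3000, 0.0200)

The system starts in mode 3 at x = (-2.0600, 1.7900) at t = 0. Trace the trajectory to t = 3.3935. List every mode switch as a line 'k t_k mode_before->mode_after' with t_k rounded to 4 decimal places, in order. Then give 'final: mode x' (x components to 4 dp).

Mode 3: guard c·x = 2.3113 hit at Δt = 1.5678 (t = 1.5678), x⁻ = (-3.0237, 0.7771) → reset → x⁺ = (-2.5422, 0.7505), jump to mode 0
Mode 0: guard c·x = -0.1243 hit at Δt = 1.5140 (t = 3.0818), x⁻ = (-1.1140, -0.7770) → reset → x⁺ = (-1.4906, -1.1137), jump to mode 1
Mode 1: flow for 0.3117 to horizon, guard not reached → x = (-1.3551, -0.6115)

1 1.5678 3->0
2 3.0818 0->1
final: 1 -1.3551 -0.6115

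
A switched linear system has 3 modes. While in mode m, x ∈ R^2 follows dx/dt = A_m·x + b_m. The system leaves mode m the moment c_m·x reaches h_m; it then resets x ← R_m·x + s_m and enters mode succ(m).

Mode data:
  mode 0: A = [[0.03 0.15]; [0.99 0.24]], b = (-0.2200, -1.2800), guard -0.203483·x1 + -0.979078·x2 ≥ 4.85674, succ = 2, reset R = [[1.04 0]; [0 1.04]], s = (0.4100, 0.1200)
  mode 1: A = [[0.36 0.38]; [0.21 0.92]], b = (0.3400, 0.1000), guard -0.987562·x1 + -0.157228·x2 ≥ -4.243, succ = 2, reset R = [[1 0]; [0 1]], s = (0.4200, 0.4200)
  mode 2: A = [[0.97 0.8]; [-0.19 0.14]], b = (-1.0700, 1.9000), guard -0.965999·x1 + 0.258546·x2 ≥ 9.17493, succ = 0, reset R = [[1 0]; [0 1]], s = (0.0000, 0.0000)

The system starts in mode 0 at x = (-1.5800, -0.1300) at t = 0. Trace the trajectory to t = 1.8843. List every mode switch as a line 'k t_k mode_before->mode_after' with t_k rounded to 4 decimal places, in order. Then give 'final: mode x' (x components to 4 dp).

Mode 0: guard c·x = 4.8567 hit at Δt = 1.1952 (t = 1.1952), x⁻ = (-2.2926, -4.4841) → reset → x⁺ = (-1.9743, -4.5434), jump to mode 2
Mode 2: flow for 0.6891 to horizon, guard not reached → x = (-7.9828, -2.9874)

1 1.1952 0->2
final: 2 -7.9828 -2.9874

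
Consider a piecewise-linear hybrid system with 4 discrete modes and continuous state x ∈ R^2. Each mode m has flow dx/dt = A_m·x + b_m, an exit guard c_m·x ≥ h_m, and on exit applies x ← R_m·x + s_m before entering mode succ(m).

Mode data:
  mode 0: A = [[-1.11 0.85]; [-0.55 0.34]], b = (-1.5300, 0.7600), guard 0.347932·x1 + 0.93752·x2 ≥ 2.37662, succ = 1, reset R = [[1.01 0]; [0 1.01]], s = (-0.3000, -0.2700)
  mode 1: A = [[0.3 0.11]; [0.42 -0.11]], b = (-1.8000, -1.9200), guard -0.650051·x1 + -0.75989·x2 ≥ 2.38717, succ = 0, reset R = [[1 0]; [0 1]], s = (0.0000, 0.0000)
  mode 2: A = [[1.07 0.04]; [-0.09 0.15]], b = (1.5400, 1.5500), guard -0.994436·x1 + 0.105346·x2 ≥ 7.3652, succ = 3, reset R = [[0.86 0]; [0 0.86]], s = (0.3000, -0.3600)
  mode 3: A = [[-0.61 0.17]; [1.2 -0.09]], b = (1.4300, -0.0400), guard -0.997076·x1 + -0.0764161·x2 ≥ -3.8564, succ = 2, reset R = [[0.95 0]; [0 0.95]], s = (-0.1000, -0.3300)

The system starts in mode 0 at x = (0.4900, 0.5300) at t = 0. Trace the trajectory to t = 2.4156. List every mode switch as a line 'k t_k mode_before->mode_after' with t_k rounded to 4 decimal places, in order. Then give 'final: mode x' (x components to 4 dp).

1 1.5892 0->1
final: 1 -1.9108 0.2167

Mode 0: guard c·x = 2.3766 hit at Δt = 1.5892 (t = 1.5892), x⁻ = (0.0194, 2.5278) → reset → x⁺ = (-0.2804, 2.2831), jump to mode 1
Mode 1: flow for 0.8264 to horizon, guard not reached → x = (-1.9108, 0.2167)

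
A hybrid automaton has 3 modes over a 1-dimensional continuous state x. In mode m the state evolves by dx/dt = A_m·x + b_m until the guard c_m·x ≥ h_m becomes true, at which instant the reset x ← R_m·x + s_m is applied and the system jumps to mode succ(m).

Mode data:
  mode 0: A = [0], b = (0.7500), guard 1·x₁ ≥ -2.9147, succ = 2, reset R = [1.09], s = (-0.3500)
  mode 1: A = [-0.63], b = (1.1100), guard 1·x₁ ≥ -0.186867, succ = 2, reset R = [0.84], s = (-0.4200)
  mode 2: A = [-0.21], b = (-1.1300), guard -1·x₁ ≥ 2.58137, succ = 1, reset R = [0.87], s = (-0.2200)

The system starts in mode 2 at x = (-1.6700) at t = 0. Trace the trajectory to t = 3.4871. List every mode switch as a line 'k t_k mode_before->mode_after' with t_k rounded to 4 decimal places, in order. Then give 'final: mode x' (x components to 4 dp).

Mode 2: guard c·x = 2.5814 hit at Δt = 1.3420 (t = 1.3420), x⁻ = (-2.5814) → reset → x⁺ = (-2.4658), jump to mode 1
Mode 1: guard c·x = -0.1869 hit at Δt = 1.2293 (t = 2.5713), x⁻ = (-0.1869) → reset → x⁺ = (-0.5770), jump to mode 2
Mode 2: flow for 0.9158 to horizon, guard not reached → x = (-1.4175)

1 1.3420 2->1
2 2.5713 1->2
final: 2 -1.4175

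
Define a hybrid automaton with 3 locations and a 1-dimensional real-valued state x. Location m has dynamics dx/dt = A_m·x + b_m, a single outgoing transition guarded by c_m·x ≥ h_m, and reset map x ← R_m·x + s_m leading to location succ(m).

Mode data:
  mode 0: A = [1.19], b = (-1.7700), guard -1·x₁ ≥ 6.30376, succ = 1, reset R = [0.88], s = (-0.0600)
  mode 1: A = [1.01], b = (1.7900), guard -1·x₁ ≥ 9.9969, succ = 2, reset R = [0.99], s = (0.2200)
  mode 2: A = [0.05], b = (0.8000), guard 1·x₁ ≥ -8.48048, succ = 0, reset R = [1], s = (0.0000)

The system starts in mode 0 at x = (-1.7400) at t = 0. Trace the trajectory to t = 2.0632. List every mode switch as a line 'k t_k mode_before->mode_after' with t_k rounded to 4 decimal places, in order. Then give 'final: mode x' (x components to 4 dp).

1 0.7406 0->1
2 1.4960 1->2
final: 2 -9.4950

Mode 0: guard c·x = 6.3038 hit at Δt = 0.7406 (t = 0.7406), x⁻ = (-6.3038) → reset → x⁺ = (-5.6073), jump to mode 1
Mode 1: guard c·x = 9.9969 hit at Δt = 0.7554 (t = 1.4960), x⁻ = (-9.9969) → reset → x⁺ = (-9.6769), jump to mode 2
Mode 2: flow for 0.5672 to horizon, guard not reached → x = (-9.4950)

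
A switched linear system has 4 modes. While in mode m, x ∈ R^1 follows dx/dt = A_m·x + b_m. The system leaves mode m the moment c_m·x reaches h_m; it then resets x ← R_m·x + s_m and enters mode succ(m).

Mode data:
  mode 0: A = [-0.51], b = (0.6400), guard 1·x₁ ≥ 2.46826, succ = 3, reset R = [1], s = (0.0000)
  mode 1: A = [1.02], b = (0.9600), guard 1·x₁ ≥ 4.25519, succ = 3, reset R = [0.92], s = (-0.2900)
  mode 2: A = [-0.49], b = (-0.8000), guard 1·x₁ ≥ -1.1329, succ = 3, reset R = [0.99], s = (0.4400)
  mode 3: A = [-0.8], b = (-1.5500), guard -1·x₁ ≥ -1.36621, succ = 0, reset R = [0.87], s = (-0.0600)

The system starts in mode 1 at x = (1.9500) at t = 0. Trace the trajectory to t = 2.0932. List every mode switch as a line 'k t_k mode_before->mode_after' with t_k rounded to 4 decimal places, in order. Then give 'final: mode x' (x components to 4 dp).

Mode 1: guard c·x = 4.2552 hit at Δt = 0.5748 (t = 0.5748), x⁻ = (4.2552) → reset → x⁺ = (3.6248), jump to mode 3
Mode 3: guard c·x = -1.3662 hit at Δt = 0.6512 (t = 1.2260), x⁻ = (1.3662) → reset → x⁺ = (1.1286), jump to mode 0
Mode 0: flow for 0.8672 to horizon, guard not reached → x = (1.1737)

1 0.5748 1->3
2 1.2260 3->0
final: 0 1.1737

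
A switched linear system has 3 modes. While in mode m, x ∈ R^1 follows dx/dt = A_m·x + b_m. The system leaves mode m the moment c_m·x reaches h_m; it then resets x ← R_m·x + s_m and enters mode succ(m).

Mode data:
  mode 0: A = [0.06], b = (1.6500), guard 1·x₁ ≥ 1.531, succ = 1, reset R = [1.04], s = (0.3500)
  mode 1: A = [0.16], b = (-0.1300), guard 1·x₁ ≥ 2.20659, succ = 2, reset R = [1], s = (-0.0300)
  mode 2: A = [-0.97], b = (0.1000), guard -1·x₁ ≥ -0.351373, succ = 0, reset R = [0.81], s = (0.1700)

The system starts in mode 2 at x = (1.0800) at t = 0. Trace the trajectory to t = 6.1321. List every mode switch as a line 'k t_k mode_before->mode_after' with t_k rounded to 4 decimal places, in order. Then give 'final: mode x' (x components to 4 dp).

Mode 2: guard c·x = -0.3514 hit at Δt = 1.4122 (t = 1.4122), x⁻ = (0.3514) → reset → x⁺ = (0.4546), jump to mode 0
Mode 0: guard c·x = 1.5310 hit at Δt = 0.6297 (t = 2.0419), x⁻ = (1.5310) → reset → x⁺ = (1.9422), jump to mode 1
Mode 1: guard c·x = 2.2066 hit at Δt = 1.3141 (t = 3.3560), x⁻ = (2.2066) → reset → x⁺ = (2.1766), jump to mode 2
Mode 2: guard c·x = -0.3514 hit at Δt = 2.1881 (t = 5.5441), x⁻ = (0.3514) → reset → x⁺ = (0.4546), jump to mode 0
Mode 0: flow for 0.5880 to horizon, guard not reached → x = (1.4585)

1 1.4122 2->0
2 2.0419 0->1
3 3.3560 1->2
4 5.5441 2->0
final: 0 1.4585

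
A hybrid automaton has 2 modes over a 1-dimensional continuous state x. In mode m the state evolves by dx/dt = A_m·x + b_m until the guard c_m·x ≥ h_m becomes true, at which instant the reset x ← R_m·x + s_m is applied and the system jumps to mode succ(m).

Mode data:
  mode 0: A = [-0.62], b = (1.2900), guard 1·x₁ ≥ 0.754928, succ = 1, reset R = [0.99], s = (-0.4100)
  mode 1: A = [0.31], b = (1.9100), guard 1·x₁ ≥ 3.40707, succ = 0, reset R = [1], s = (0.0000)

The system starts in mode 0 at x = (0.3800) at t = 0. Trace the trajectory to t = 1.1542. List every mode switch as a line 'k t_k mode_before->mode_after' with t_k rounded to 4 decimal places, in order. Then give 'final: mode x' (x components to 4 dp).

Mode 0: guard c·x = 0.7549 hit at Δt = 0.4017 (t = 0.4017), x⁻ = (0.7549) → reset → x⁺ = (0.3374), jump to mode 1
Mode 1: flow for 0.7525 to horizon, guard not reached → x = (2.0448)

1 0.4017 0->1
final: 1 2.0448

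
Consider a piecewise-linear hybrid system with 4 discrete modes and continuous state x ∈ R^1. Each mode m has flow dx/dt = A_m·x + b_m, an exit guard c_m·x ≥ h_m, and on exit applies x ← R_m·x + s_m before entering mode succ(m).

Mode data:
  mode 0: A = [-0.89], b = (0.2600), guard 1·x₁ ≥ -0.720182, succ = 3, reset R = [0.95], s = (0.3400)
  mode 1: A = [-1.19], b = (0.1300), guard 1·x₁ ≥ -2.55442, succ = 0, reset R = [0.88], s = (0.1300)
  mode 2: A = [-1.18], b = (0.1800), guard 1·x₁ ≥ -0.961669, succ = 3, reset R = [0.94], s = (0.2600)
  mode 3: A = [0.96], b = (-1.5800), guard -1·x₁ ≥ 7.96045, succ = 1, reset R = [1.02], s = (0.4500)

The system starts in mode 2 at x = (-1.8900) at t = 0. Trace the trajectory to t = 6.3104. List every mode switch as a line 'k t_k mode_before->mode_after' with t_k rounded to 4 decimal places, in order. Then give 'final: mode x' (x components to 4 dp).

Mode 2: guard c·x = -0.9617 hit at Δt = 0.5136 (t = 0.5136), x⁻ = (-0.9617) → reset → x⁺ = (-0.6440), jump to mode 3
Mode 3: guard c·x = 7.9604 hit at Δt = 1.4937 (t = 2.0073), x⁻ = (-7.9604) → reset → x⁺ = (-7.6697), jump to mode 1
Mode 1: guard c·x = -2.5544 hit at Δt = 0.9006 (t = 2.9079), x⁻ = (-2.5544) → reset → x⁺ = (-2.1179), jump to mode 0
Mode 0: guard c·x = -0.7202 hit at Δt = 0.9746 (t = 3.8825), x⁻ = (-0.7202) → reset → x⁺ = (-0.3442), jump to mode 3
Mode 3: guard c·x = 7.9604 hit at Δt = 1.6399 (t = 5.5224), x⁻ = (-7.9604) → reset → x⁺ = (-7.6697), jump to mode 1
Mode 1: flow for 0.7880 to horizon, guard not reached → x = (-2.9363)

1 0.5136 2->3
2 2.0073 3->1
3 2.9079 1->0
4 3.8825 0->3
5 5.5224 3->1
final: 1 -2.9363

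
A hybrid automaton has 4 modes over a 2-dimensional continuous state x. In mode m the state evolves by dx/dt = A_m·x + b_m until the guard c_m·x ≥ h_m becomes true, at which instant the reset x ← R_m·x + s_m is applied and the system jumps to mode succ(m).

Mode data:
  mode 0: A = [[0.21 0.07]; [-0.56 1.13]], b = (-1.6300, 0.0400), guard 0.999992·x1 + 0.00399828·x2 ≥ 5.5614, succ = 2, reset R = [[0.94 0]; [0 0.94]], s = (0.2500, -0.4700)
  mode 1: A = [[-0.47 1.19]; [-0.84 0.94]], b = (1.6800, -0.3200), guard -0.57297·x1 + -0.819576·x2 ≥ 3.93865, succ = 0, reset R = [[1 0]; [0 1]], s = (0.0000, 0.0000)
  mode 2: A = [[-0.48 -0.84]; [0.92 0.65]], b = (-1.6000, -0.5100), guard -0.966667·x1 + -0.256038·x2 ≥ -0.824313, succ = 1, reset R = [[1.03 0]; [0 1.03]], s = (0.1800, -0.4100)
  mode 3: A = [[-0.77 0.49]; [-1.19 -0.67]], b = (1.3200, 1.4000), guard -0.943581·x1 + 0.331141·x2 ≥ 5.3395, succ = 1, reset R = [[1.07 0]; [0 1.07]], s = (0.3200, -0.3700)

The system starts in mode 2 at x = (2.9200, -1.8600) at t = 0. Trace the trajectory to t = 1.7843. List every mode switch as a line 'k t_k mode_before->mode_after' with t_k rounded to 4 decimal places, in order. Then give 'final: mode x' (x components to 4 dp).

Mode 2: guard c·x = -0.8243 hit at Δt = 1.2810 (t = 1.2810), x⁻ = (1.2118, -1.3555) → reset → x⁺ = (1.4281, -1.8062), jump to mode 1
Mode 1: flow for 0.5033 to horizon, guard not reached → x = (0.4217, -3.6656)

1 1.2810 2->1
final: 1 0.4217 -3.6656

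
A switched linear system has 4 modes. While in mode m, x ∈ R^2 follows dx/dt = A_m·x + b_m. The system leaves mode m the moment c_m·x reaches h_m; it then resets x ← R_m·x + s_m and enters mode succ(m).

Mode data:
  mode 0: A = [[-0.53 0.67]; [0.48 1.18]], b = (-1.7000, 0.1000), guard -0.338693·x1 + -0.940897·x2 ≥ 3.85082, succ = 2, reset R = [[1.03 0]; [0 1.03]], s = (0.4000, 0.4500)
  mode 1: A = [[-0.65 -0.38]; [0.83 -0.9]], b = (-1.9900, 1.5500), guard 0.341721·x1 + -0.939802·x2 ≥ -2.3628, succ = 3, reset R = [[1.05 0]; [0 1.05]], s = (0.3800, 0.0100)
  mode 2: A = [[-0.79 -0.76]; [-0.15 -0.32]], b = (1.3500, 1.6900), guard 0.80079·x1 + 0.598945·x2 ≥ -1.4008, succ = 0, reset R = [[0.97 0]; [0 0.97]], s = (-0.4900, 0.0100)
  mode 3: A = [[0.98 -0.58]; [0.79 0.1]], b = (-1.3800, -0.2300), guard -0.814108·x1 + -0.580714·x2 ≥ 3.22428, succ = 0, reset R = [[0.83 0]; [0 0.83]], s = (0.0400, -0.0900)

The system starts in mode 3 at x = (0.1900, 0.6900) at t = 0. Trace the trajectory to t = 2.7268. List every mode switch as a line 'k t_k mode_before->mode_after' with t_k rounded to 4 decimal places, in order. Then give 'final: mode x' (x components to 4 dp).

Mode 3: guard c·x = 3.2243 hit at Δt = 1.2677 (t = 1.2677), x⁻ = (-3.3341, -0.8781) → reset → x⁺ = (-2.7273, -0.8189), jump to mode 0
Mode 0: guard c·x = 3.8508 hit at Δt = 0.6026 (t = 1.8703), x⁻ = (-3.4633, -2.8460) → reset → x⁺ = (-3.1672, -2.4814), jump to mode 2
Mode 2: guard c·x = -1.4008 hit at Δt = 0.5362 (t = 2.4065), x⁻ = (-0.9128, -1.1183) → reset → x⁺ = (-1.3754, -1.0748), jump to mode 0
Mode 0: flow for 0.3203 to horizon, guard not reached → x = (-1.9447, -1.8353)

1 1.2677 3->0
2 1.8703 0->2
3 2.4065 2->0
final: 0 -1.9447 -1.8353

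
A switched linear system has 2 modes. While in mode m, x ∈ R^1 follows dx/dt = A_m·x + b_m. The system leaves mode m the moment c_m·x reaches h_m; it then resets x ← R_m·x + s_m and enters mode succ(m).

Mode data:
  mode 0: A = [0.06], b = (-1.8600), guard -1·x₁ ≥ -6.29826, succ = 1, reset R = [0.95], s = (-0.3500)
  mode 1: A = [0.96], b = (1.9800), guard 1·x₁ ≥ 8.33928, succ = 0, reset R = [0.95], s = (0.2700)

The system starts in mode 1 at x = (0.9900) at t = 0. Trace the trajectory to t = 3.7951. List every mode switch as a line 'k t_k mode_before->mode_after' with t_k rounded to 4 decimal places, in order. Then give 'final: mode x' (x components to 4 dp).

1 1.2771 1->0
2 2.6067 0->1
3 2.9206 1->0
final: 0 6.9636

Mode 1: guard c·x = 8.3393 hit at Δt = 1.2771 (t = 1.2771), x⁻ = (8.3393) → reset → x⁺ = (8.1923), jump to mode 0
Mode 0: guard c·x = -6.2983 hit at Δt = 1.3296 (t = 2.6067), x⁻ = (6.2983) → reset → x⁺ = (5.6333), jump to mode 1
Mode 1: guard c·x = 8.3393 hit at Δt = 0.3139 (t = 2.9206), x⁻ = (8.3393) → reset → x⁺ = (8.1923), jump to mode 0
Mode 0: flow for 0.8745 to horizon, guard not reached → x = (6.9636)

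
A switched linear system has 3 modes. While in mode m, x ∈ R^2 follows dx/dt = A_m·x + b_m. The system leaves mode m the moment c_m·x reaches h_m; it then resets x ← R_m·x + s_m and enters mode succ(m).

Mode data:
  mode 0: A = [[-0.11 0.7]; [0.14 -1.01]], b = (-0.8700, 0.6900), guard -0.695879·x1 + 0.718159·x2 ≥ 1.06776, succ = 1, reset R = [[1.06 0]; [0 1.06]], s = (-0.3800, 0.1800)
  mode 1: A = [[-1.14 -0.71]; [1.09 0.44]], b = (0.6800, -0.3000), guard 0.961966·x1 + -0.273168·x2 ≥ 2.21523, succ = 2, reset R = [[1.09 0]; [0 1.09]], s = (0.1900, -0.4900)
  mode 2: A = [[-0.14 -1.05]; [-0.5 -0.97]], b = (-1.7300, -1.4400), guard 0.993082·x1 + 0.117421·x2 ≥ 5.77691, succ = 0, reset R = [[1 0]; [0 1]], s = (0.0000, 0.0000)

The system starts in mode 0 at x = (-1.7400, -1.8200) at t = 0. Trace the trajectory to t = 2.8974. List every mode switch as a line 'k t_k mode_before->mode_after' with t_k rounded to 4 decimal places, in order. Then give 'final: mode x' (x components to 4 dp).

1 0.4949 0->1
2 1.8538 1->2
final: 2 3.5546 -3.4922

Mode 0: guard c·x = 1.0678 hit at Δt = 0.4949 (t = 0.4949), x⁻ = (-2.5197, -0.9547) → reset → x⁺ = (-3.0509, -0.8320), jump to mode 1
Mode 1: guard c·x = 2.2152 hit at Δt = 1.3589 (t = 1.8538), x⁻ = (1.2705, -3.6354) → reset → x⁺ = (1.5748, -4.4526), jump to mode 2
Mode 2: flow for 1.0436 to horizon, guard not reached → x = (3.5546, -3.4922)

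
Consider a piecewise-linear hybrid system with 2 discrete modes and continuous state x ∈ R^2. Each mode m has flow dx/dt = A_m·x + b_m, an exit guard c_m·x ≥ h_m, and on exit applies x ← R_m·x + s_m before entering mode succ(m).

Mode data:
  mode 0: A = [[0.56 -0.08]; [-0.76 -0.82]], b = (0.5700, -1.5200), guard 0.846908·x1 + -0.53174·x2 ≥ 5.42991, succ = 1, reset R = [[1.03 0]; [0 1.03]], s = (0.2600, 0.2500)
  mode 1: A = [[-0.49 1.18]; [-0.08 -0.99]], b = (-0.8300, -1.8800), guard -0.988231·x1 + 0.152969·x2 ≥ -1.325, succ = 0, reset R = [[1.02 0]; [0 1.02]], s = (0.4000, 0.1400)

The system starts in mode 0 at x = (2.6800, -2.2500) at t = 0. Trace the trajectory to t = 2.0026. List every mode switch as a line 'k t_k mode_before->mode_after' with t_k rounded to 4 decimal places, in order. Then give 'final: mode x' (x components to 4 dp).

1 0.5971 0->1
2 1.2709 1->0
final: 0 2.7460 -3.1162

Mode 0: guard c·x = 5.4299 hit at Δt = 0.5971 (t = 0.5971), x⁻ = (4.3046, -3.3556) → reset → x⁺ = (4.6938, -3.2062), jump to mode 1
Mode 1: guard c·x = -1.3250 hit at Δt = 0.6738 (t = 1.2709), x⁻ = (0.9280, -2.6669) → reset → x⁺ = (1.3465, -2.5802), jump to mode 0
Mode 0: flow for 0.7317 to horizon, guard not reached → x = (2.7460, -3.1162)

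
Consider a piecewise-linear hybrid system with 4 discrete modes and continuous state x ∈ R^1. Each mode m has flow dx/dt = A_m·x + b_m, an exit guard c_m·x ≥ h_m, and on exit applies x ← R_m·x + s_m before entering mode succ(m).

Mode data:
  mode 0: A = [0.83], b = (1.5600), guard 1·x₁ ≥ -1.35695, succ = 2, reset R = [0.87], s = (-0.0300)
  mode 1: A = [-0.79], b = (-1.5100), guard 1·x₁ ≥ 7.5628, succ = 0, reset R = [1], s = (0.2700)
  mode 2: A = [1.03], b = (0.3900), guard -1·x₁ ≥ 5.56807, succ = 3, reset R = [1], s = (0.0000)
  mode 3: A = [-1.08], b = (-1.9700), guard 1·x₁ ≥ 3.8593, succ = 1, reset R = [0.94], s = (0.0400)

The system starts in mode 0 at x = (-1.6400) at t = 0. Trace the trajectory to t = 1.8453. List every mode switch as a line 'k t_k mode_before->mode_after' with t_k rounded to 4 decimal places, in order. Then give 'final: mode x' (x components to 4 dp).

Mode 0: guard c·x = -1.3570 hit at Δt = 0.9399 (t = 0.9399), x⁻ = (-1.3570) → reset → x⁺ = (-1.2105), jump to mode 2
Mode 2: flow for 0.9054 to horizon, guard not reached → x = (-2.4925)

1 0.9399 0->2
final: 2 -2.4925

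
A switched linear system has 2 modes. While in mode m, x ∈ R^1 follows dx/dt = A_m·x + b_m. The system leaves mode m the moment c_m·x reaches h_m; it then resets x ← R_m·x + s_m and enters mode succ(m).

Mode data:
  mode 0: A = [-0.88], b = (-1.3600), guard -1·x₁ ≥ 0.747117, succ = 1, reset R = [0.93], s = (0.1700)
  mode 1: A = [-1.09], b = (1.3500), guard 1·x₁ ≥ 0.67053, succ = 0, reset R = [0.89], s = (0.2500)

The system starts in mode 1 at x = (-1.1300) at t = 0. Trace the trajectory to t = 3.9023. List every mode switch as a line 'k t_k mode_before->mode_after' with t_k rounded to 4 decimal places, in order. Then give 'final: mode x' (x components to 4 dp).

Mode 1: guard c·x = 0.6705 hit at Δt = 1.3100 (t = 1.3100), x⁻ = (0.6705) → reset → x⁺ = (0.8468), jump to mode 0
Mode 0: guard c·x = 0.7471 hit at Δt = 1.2471 (t = 2.5571), x⁻ = (-0.7471) → reset → x⁺ = (-0.5248), jump to mode 1
Mode 1: guard c·x = 0.6705 hit at Δt = 1.0393 (t = 3.5964), x⁻ = (0.6705) → reset → x⁺ = (0.8468), jump to mode 0
Mode 0: flow for 0.3059 to horizon, guard not reached → x = (0.2822)

1 1.3100 1->0
2 2.5571 0->1
3 3.5964 1->0
final: 0 0.2822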